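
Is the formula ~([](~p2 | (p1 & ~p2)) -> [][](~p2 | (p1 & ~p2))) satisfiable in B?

Satisfiable

1. ~([](~p2 | (p1 & ~p2)) -> [][](~p2 | (p1 & ~p2))), w0
2. [](~p2 | (p1 & ~p2)), w0
3. ~[][](~p2 | (p1 & ~p2)), w0
4. ~p2 | (p1 & ~p2), w0
5. p1 & ~p2, w0
6. p1, w0
7. ~p2, w0
8. ~[](~p2 | (p1 & ~p2)), w1
9. ~p2 | (p1 & ~p2), w1
10. p1 & ~p2, w1
11. p1, w1
12. ~p2, w1
13. ~(~p2 | (p1 & ~p2)), w2
14. p2, w2
15. ~(p1 & ~p2), w2
Accessibility: w0Rw0, w0Rw1, w1Rw0, w1Rw1, w1Rw2, w2Rw1, w2Rw2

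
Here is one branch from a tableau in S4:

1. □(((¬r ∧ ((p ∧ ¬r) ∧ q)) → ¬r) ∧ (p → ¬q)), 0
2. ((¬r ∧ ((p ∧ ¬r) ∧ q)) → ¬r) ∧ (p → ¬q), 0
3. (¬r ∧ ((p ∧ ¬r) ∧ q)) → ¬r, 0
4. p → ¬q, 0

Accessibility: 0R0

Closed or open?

Not closed

No atom appears with both signs at the same world.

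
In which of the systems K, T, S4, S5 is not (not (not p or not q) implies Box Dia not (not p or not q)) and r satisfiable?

S4-tableau for the formula:
1. not (not (not p or not q) implies Box Dia not (not p or not q)) and r, 0
2. not (not (not p or not q) implies Box Dia not (not p or not q)), 0   [and-rule on 1]
3. r, 0   [and-rule on 1]
4. not (not p or not q), 0   [neg-implies-rule on 2]
5. not Box Dia not (not p or not q), 0   [neg-implies-rule on 2]
6. p, 0   [neg-or-rule on 4]
7. q, 0   [neg-or-rule on 4]
8. not Dia not (not p or not q), 1   [neg-Box-rule on 5: fresh world 1, 0R1]
9. not p or not q, 1   [neg-Dia-rule on 8 via 1R1]
10. not q, 1   [or-rule on 9 (branches; this branch)]
Accessibility: 0R0, 0R1, 1R1
Complete open branch: satisfiable in S4, hence also in K, T (this S4-model is also a K-model and a T-model).
S5-tableau for the formula:
1. not (not (not p or not q) implies Box Dia not (not p or not q)) and r, 0
2. not (not (not p or not q) implies Box Dia not (not p or not q)), 0   [and-rule on 1]
3. r, 0   [and-rule on 1]
4. not (not p or not q), 0   [neg-implies-rule on 2]
5. not Box Dia not (not p or not q), 0   [neg-implies-rule on 2]
6. p, 0   [neg-or-rule on 4]
7. q, 0   [neg-or-rule on 4]
8. not Dia not (not p or not q), 1   [neg-Box-rule on 5: fresh world 1, 0R1]
9. not p or not q, 0   [neg-Dia-rule on 8 via 1R0]
10. not p or not q, 1   [neg-Dia-rule on 8 via 1R1]
11. not q, 0   [or-rule on 9 (branches; this branch)]
Accessibility: 0R0, 0R1, 1R0, 1R1
Branch closes: q and not q both at 0.
Every branch closes (one shown): unsatisfiable in S5.

K, T, S4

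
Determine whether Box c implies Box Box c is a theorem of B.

Tableau for the negation not (Box c implies Box Box c):
1. not (Box c implies Box Box c), u
2. Box c, u   [neg-implies-rule on 1]
3. not Box Box c, u   [neg-implies-rule on 1]
4. c, u   [Box-rule on 2 via uRu]
5. not Box c, v   [neg-Box-rule on 3: fresh world v, uRv]
6. c, v   [Box-rule on 2 via uRv]
7. not c, w   [neg-Box-rule on 5: fresh world w, vRw]
Accessibility: uRu, uRv, vRu, vRv, vRw, wRv, wRw
The negation has an open branch (countermodel exists).

Invalid (countermodel exists)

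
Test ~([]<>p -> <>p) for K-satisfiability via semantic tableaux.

Satisfiable

1. ~([]<>p -> <>p), w0
2. []<>p, w0
3. ~<>p, w0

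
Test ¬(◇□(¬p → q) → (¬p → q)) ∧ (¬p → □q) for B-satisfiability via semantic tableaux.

Unsatisfiable

1. ¬(◇□(¬p → q) → (¬p → q)) ∧ (¬p → □q), 0
2. ¬(◇□(¬p → q) → (¬p → q)), 0
3. ¬p → □q, 0
4. ◇□(¬p → q), 0
5. ¬(¬p → q), 0
6. ¬p, 0
7. ¬q, 0
8. □q, 0
9. q, 0
Accessibility: 0R0
Branch closes: q and ¬q both at 0.
Every branch closes; the branch above is one of them.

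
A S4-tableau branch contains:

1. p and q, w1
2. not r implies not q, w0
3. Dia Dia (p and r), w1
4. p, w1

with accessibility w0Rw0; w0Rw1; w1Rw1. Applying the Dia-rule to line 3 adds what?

a fresh world w2 with w1Rw2, and Dia (p and r) at w2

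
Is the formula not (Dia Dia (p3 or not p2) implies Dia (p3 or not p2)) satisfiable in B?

Yes, satisfiable

1. not (Dia Dia (p3 or not p2) implies Dia (p3 or not p2)), w0
2. Dia Dia (p3 or not p2), w0
3. not Dia (p3 or not p2), w0
4. not (p3 or not p2), w0
5. not p3, w0
6. p2, w0
7. Dia (p3 or not p2), w1
8. not (p3 or not p2), w1
9. not p3, w1
10. p2, w1
11. p3 or not p2, w2
12. not p2, w2
Accessibility: w0Rw0, w0Rw1, w1Rw0, w1Rw1, w1Rw2, w2Rw1, w2Rw2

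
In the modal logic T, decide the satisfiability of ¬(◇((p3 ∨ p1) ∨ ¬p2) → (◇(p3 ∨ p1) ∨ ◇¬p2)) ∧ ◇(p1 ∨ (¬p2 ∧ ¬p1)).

No, unsatisfiable

1. ¬(◇((p3 ∨ p1) ∨ ¬p2) → (◇(p3 ∨ p1) ∨ ◇¬p2)) ∧ ◇(p1 ∨ (¬p2 ∧ ¬p1)), 0
2. ¬(◇((p3 ∨ p1) ∨ ¬p2) → (◇(p3 ∨ p1) ∨ ◇¬p2)), 0
3. ◇(p1 ∨ (¬p2 ∧ ¬p1)), 0
4. ◇((p3 ∨ p1) ∨ ¬p2), 0
5. ¬(◇(p3 ∨ p1) ∨ ◇¬p2), 0
6. ¬◇(p3 ∨ p1), 0
7. ¬◇¬p2, 0
8. ¬(p3 ∨ p1), 0
9. ¬p3, 0
10. ¬p1, 0
11. p2, 0
12. p1 ∨ (¬p2 ∧ ¬p1), 1
13. ¬(p3 ∨ p1), 1
14. ¬p3, 1
15. ¬p1, 1
16. p2, 1
17. ¬p2 ∧ ¬p1, 1
18. ¬p2, 1
Accessibility: 0R0, 0R1, 1R1
Branch closes: p2 and ¬p2 both at 1.
All branches of the tableau close; one closing branch shown above.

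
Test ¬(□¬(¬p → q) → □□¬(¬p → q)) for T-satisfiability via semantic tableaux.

Yes, satisfiable

1. ¬(□¬(¬p → q) → □□¬(¬p → q)), u
2. □¬(¬p → q), u
3. ¬□□¬(¬p → q), u
4. ¬(¬p → q), u
5. ¬p, u
6. ¬q, u
7. ¬□¬(¬p → q), v
8. ¬(¬p → q), v
9. ¬p, v
10. ¬q, v
11. ¬p → q, w
12. q, w
Accessibility: uRu, uRv, vRv, vRw, wRw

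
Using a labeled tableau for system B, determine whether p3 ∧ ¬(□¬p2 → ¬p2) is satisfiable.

Unsatisfiable

1. p3 ∧ ¬(□¬p2 → ¬p2), 0
2. p3, 0   [∧-rule on 1]
3. ¬(□¬p2 → ¬p2), 0   [∧-rule on 1]
4. □¬p2, 0   [¬→-rule on 3]
5. p2, 0   [¬→-rule on 3]
6. ¬p2, 0   [□-rule on 4 via 0R0]
Accessibility: 0R0
Branch closes: p2 and ¬p2 both at 0.
(One branch shown.) All branches close.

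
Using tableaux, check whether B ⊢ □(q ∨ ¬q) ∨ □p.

Tableau for the negation ¬(□(q ∨ ¬q) ∨ □p):
1. ¬(□(q ∨ ¬q) ∨ □p), u
2. ¬□(q ∨ ¬q), u   [¬∨-rule on 1]
3. ¬□p, u   [¬∨-rule on 1]
4. ¬(q ∨ ¬q), v   [¬□-rule on 2: fresh world v, uRv]
5. ¬q, v   [¬∨-rule on 4]
6. q, v   [¬∨-rule on 4]
Accessibility: uRu, uRv, vRu, vRv
Branch closes: q and ¬q both at v.
Every branch of the negation's tableau closes; the branch above is one of them.

Yes, valid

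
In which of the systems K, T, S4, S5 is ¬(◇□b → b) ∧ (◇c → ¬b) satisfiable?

S5-tableau for the formula:
1. ¬(◇□b → b) ∧ (◇c → ¬b), u
2. ¬(◇□b → b), u
3. ◇c → ¬b, u
4. ◇□b, u
5. ¬b, u
6. ¬◇c, u
7. ¬c, u
8. □b, v
9. ¬c, v
10. b, u
Accessibility: uRu, uRv, vRu, vRv
Branch closes: b and ¬b both at u.
Every branch closes (one shown): unsatisfiable in S5.
S4-tableau for the formula:
1. ¬(◇□b → b) ∧ (◇c → ¬b), u
2. ¬(◇□b → b), u
3. ◇c → ¬b, u
4. ◇□b, u
5. ¬b, u
6. □b, v
7. b, v
Accessibility: uRu, uRv, vRv
Complete open branch: satisfiable in S4, hence also in K, T (this S4-model is also a K-model and a T-model).

K, T, S4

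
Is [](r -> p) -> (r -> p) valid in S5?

Valid

Tableau for the negation ~([](r -> p) -> (r -> p)):
1. ~([](r -> p) -> (r -> p)), u
2. [](r -> p), u
3. ~(r -> p), u
4. r, u
5. ~p, u
6. r -> p, u
7. p, u
Accessibility: uRu
Branch closes: p and ~p both at u.
Every branch of the negation's tableau closes; the branch above is one of them.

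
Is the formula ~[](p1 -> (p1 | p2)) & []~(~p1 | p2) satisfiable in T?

Unsatisfiable

1. ~[](p1 -> (p1 | p2)) & []~(~p1 | p2), u
2. ~[](p1 -> (p1 | p2)), u   [&-rule on 1]
3. []~(~p1 | p2), u   [&-rule on 1]
4. ~(~p1 | p2), u   [[]-rule on 3 via uRu]
5. p1, u   [~|-rule on 4]
6. ~p2, u   [~|-rule on 4]
7. ~(p1 -> (p1 | p2)), v   [~[]-rule on 2: fresh world v, uRv]
8. p1, v   [~->-rule on 7]
9. ~(p1 | p2), v   [~->-rule on 7]
10. ~p1, v   [~|-rule on 9]
11. ~p2, v   [~|-rule on 9]
Accessibility: uRu, uRv, vRv
Branch closes: p1 and ~p1 both at v.
Every branch closes; the branch above is one of them.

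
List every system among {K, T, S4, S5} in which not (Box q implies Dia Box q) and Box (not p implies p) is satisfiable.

K-tableau for the formula:
1. not (Box q implies Dia Box q) and Box (not p implies p), 0
2. not (Box q implies Dia Box q), 0   [and-rule on 1]
3. Box (not p implies p), 0   [and-rule on 1]
4. Box q, 0   [neg-implies-rule on 2]
5. not Dia Box q, 0   [neg-implies-rule on 2]
Complete open branch: satisfiable in K.
T-tableau for the formula:
1. not (Box q implies Dia Box q) and Box (not p implies p), 0
2. not (Box q implies Dia Box q), 0   [and-rule on 1]
3. Box (not p implies p), 0   [and-rule on 1]
4. Box q, 0   [neg-implies-rule on 2]
5. not Dia Box q, 0   [neg-implies-rule on 2]
6. not p implies p, 0   [Box-rule on 3 via 0R0]
7. q, 0   [Box-rule on 4 via 0R0]
8. not Box q, 0   [neg-Dia-rule on 5 via 0R0]
9. p, 0   [implies-rule on 6 (branches; this branch)]
10. not q, 1   [neg-Box-rule on 8: fresh world 1, 0R1]
11. not p implies p, 1   [Box-rule on 3 via 0R1]
12. q, 1   [Box-rule on 4 via 0R1]
Accessibility: 0R0, 0R1, 1R1
Branch closes: q and not q both at 1.
Every branch closes (one shown): unsatisfiable in T, hence also in S4, S5 (every S4/S5-frame is a T-frame).

K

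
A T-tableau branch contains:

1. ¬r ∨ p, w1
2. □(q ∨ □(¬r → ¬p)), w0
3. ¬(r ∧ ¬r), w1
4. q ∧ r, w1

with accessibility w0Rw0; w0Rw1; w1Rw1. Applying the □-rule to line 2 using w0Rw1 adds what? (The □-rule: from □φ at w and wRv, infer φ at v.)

q ∨ □(¬r → ¬p), w1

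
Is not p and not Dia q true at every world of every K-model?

Tableau for the negation not (not p and not Dia q):
1. not (not p and not Dia q), w0
2. Dia q, w0
3. q, w1
Accessibility: w0Rw1
The negation has an open branch (countermodel exists).

Invalid (countermodel exists)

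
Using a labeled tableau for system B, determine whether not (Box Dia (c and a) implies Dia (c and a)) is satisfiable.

No, unsatisfiable

1. not (Box Dia (c and a) implies Dia (c and a)), 0
2. Box Dia (c and a), 0   [neg-implies-rule on 1]
3. not Dia (c and a), 0   [neg-implies-rule on 1]
4. Dia (c and a), 0   [Box-rule on 2 via 0R0]
5. not (c and a), 0   [neg-Dia-rule on 3 via 0R0]
6. not a, 0   [neg-and-rule on 5 (branches; this branch)]
7. c and a, 1   [Dia-rule on 4: fresh world 1, 0R1]
8. c, 1   [and-rule on 7]
9. a, 1   [and-rule on 7]
10. Dia (c and a), 1   [Box-rule on 2 via 0R1]
11. not (c and a), 1   [neg-Dia-rule on 3 via 0R1]
12. not a, 1   [neg-and-rule on 11 (branches; this branch)]
Accessibility: 0R0, 0R1, 1R0, 1R1
Branch closes: a and not a both at 1.
(One branch shown.) All branches close.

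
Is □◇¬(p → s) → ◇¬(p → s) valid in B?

Tableau for the negation ¬(□◇¬(p → s) → ◇¬(p → s)):
1. ¬(□◇¬(p → s) → ◇¬(p → s)), w0
2. □◇¬(p → s), w0
3. ¬◇¬(p → s), w0
4. ◇¬(p → s), w0
5. p → s, w0
6. s, w0
7. ¬(p → s), w1
8. p, w1
9. ¬s, w1
10. ◇¬(p → s), w1
11. p → s, w1
12. s, w1
Accessibility: w0Rw0, w0Rw1, w1Rw0, w1Rw1
Branch closes: s and ¬s both at w1.
Every branch of the negation's tableau closes; the branch above is one of them.

Yes, valid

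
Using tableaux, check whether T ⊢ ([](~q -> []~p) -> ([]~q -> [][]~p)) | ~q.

Valid in T

Tableau for the negation ~(([](~q -> []~p) -> ([]~q -> [][]~p)) | ~q):
1. ~(([](~q -> []~p) -> ([]~q -> [][]~p)) | ~q), u
2. ~([](~q -> []~p) -> ([]~q -> [][]~p)), u
3. q, u
4. [](~q -> []~p), u
5. ~([]~q -> [][]~p), u
6. []~q, u
7. ~[][]~p, u
8. ~q -> []~p, u
9. ~q, u
Accessibility: uRu
Branch closes: q and ~q both at u.
All branches of the negation close; one closing branch shown above.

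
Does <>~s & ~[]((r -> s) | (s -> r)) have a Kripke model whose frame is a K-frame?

No, unsatisfiable

1. <>~s & ~[]((r -> s) | (s -> r)), 0
2. <>~s, 0
3. ~[]((r -> s) | (s -> r)), 0
4. ~s, 1
5. ~((r -> s) | (s -> r)), 2
6. ~(r -> s), 2
7. ~(s -> r), 2
8. r, 2
9. ~s, 2
10. s, 2
11. ~r, 2
Accessibility: 0R1, 0R2
Branch closes: s and ~s both at 2.
Every branch closes; the branch above is one of them.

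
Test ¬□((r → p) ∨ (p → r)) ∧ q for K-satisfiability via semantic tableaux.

Unsatisfiable (every branch closes)

1. ¬□((r → p) ∨ (p → r)) ∧ q, u
2. ¬□((r → p) ∨ (p → r)), u   [∧-rule on 1]
3. q, u   [∧-rule on 1]
4. ¬((r → p) ∨ (p → r)), v   [¬□-rule on 2: fresh world v, uRv]
5. ¬(r → p), v   [¬∨-rule on 4]
6. ¬(p → r), v   [¬∨-rule on 4]
7. r, v   [¬→-rule on 5]
8. ¬p, v   [¬→-rule on 5]
9. p, v   [¬→-rule on 6]
10. ¬r, v   [¬→-rule on 6]
Accessibility: uRv
Branch closes: p and ¬p both at v.
All branches of the tableau close; one closing branch shown above.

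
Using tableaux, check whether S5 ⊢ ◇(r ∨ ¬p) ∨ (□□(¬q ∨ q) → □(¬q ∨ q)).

Tableau for the negation ¬(◇(r ∨ ¬p) ∨ (□□(¬q ∨ q) → □(¬q ∨ q))):
1. ¬(◇(r ∨ ¬p) ∨ (□□(¬q ∨ q) → □(¬q ∨ q))), u
2. ¬◇(r ∨ ¬p), u
3. ¬(□□(¬q ∨ q) → □(¬q ∨ q)), u
4. □□(¬q ∨ q), u
5. ¬□(¬q ∨ q), u
6. ¬(r ∨ ¬p), u
7. ¬r, u
8. p, u
9. □(¬q ∨ q), u
10. ¬q ∨ q, u
11. q, u
12. ¬(¬q ∨ q), v
13. q, v
14. ¬q, v
Accessibility: uRu, uRv, vRu, vRv
Branch closes: q and ¬q both at v.
All branches of the negation close; one closing branch shown above.

Valid in S5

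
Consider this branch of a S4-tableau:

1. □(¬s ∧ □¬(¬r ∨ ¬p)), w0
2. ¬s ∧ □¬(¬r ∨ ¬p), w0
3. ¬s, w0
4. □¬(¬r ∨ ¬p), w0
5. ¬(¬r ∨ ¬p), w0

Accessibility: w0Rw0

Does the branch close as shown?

No world carries both an atom and its negation.

Not closed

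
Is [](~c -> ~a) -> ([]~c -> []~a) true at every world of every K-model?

Yes, valid

Tableau for the negation ~([](~c -> ~a) -> ([]~c -> []~a)):
1. ~([](~c -> ~a) -> ([]~c -> []~a)), u
2. [](~c -> ~a), u
3. ~([]~c -> []~a), u
4. []~c, u
5. ~[]~a, u
6. a, v
7. ~c -> ~a, v
8. ~c, v
9. ~a, v
Accessibility: uRv
Branch closes: a and ~a both at v.
Every branch of the negation's tableau closes; the branch above is one of them.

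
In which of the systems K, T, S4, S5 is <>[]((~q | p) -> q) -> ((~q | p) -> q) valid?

S5

S4-tableau for the negation ~(<>[]((~q | p) -> q) -> ((~q | p) -> q)):
1. ~(<>[]((~q | p) -> q) -> ((~q | p) -> q)), w0
2. <>[]((~q | p) -> q), w0   [~->-rule on 1]
3. ~((~q | p) -> q), w0   [~->-rule on 1]
4. ~q | p, w0   [~->-rule on 3]
5. ~q, w0   [~->-rule on 3]
6. p, w0   [|-rule on 4 (branches; this branch)]
7. []((~q | p) -> q), w1   [<>-rule on 2: fresh world w1, w0Rw1]
8. (~q | p) -> q, w1   [[]-rule on 7 via w1Rw1]
9. q, w1   [->-rule on 8 (branches; this branch)]
Accessibility: w0Rw0, w0Rw1, w1Rw1
Complete open branch: countermodel on an S4-frame, so not valid in S4, nor in K, T (the same frame is also a K-frame and a T-frame).
S5-tableau for the negation ~(<>[]((~q | p) -> q) -> ((~q | p) -> q)):
1. ~(<>[]((~q | p) -> q) -> ((~q | p) -> q)), w0
2. <>[]((~q | p) -> q), w0   [~->-rule on 1]
3. ~((~q | p) -> q), w0   [~->-rule on 1]
4. ~q | p, w0   [~->-rule on 3]
5. ~q, w0   [~->-rule on 3]
6. p, w0   [|-rule on 4 (branches; this branch)]
7. []((~q | p) -> q), w1   [<>-rule on 2: fresh world w1, w0Rw1]
8. (~q | p) -> q, w0   [[]-rule on 7 via w1Rw0]
9. (~q | p) -> q, w1   [[]-rule on 7 via w1Rw1]
10. ~(~q | p), w0   [->-rule on 8 (branches; this branch)]
11. q, w0   [~|-rule on 10]
12. ~p, w0   [~|-rule on 10]
Accessibility: w0Rw0, w0Rw1, w1Rw0, w1Rw1
Branch closes: q and ~q both at w0.
Every branch closes (one shown): valid in S5.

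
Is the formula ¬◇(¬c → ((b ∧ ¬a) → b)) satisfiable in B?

No, unsatisfiable

1. ¬◇(¬c → ((b ∧ ¬a) → b)), u
2. ¬(¬c → ((b ∧ ¬a) → b)), u
3. ¬c, u
4. ¬((b ∧ ¬a) → b), u
5. b ∧ ¬a, u
6. ¬b, u
7. b, u
8. ¬a, u
Accessibility: uRu
Branch closes: b and ¬b both at u.
(One branch shown.) All branches close.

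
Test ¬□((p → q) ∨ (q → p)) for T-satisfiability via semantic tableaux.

1. ¬□((p → q) ∨ (q → p)), w0
2. ¬((p → q) ∨ (q → p)), w1
3. ¬(p → q), w1
4. ¬(q → p), w1
5. p, w1
6. ¬q, w1
7. q, w1
8. ¬p, w1
Accessibility: w0Rw0, w0Rw1, w1Rw1
Branch closes: q and ¬q both at w1.
All branches of the tableau close; one closing branch shown above.

Unsatisfiable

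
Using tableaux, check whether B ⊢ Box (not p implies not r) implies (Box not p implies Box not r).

Valid

Tableau for the negation not (Box (not p implies not r) implies (Box not p implies Box not r)):
1. not (Box (not p implies not r) implies (Box not p implies Box not r)), 0
2. Box (not p implies not r), 0
3. not (Box not p implies Box not r), 0
4. Box not p, 0
5. not Box not r, 0
6. not p implies not r, 0
7. not p, 0
8. not r, 0
9. r, 1
10. not p implies not r, 1
11. not p, 1
12. not r, 1
Accessibility: 0R0, 0R1, 1R0, 1R1
Branch closes: r and not r both at 1.
Every branch of the negation's tableau closes; the branch above is one of them.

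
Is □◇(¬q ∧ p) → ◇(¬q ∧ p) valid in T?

Tableau for the negation ¬(□◇(¬q ∧ p) → ◇(¬q ∧ p)):
1. ¬(□◇(¬q ∧ p) → ◇(¬q ∧ p)), u
2. □◇(¬q ∧ p), u
3. ¬◇(¬q ∧ p), u
4. ◇(¬q ∧ p), u
5. ¬(¬q ∧ p), u
6. ¬p, u
7. ¬q ∧ p, v
8. ¬q, v
9. p, v
10. ◇(¬q ∧ p), v
11. ¬(¬q ∧ p), v
12. ¬p, v
Accessibility: uRu, uRv, vRv
Branch closes: p and ¬p both at v.
All branches of the negation close; one closing branch shown above.

Valid in T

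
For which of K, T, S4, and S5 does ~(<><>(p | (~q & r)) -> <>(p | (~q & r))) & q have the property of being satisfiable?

S4-tableau for the formula:
1. ~(<><>(p | (~q & r)) -> <>(p | (~q & r))) & q, w0
2. ~(<><>(p | (~q & r)) -> <>(p | (~q & r))), w0   [&-rule on 1]
3. q, w0   [&-rule on 1]
4. <><>(p | (~q & r)), w0   [~->-rule on 2]
5. ~<>(p | (~q & r)), w0   [~->-rule on 2]
6. ~(p | (~q & r)), w0   [~<>-rule on 5 via w0Rw0]
7. ~p, w0   [~|-rule on 6]
8. ~(~q & r), w0   [~|-rule on 6]
9. ~r, w0   [~&-rule on 8 (branches; this branch)]
10. <>(p | (~q & r)), w1   [<>-rule on 4: fresh world w1, w0Rw1]
11. ~(p | (~q & r)), w1   [~<>-rule on 5 via w0Rw1]
12. ~p, w1   [~|-rule on 11]
13. ~(~q & r), w1   [~|-rule on 11]
14. ~r, w1   [~&-rule on 13 (branches; this branch)]
15. p | (~q & r), w2   [<>-rule on 10: fresh world w2, w1Rw2]
16. ~(p | (~q & r)), w2   [~<>-rule on 5 via w0Rw2]
17. ~p, w2   [~|-rule on 16]
18. ~(~q & r), w2   [~|-rule on 16]
19. ~q & r, w2   [|-rule on 15 (branches; this branch)]
20. ~q, w2   [&-rule on 19]
21. r, w2   [&-rule on 19]
22. ~r, w2   [~&-rule on 18 (branches; this branch)]
Accessibility: w0Rw0, w0Rw1, w0Rw2, w1Rw1, w1Rw2, w2Rw2
Branch closes: r and ~r both at w2.
Every branch closes (one shown): unsatisfiable in S4, hence also in S5 (every S5-frame is an S4-frame).
T-tableau for the formula:
1. ~(<><>(p | (~q & r)) -> <>(p | (~q & r))) & q, w0
2. ~(<><>(p | (~q & r)) -> <>(p | (~q & r))), w0   [&-rule on 1]
3. q, w0   [&-rule on 1]
4. <><>(p | (~q & r)), w0   [~->-rule on 2]
5. ~<>(p | (~q & r)), w0   [~->-rule on 2]
6. ~(p | (~q & r)), w0   [~<>-rule on 5 via w0Rw0]
7. ~p, w0   [~|-rule on 6]
8. ~(~q & r), w0   [~|-rule on 6]
9. ~r, w0   [~&-rule on 8 (branches; this branch)]
10. <>(p | (~q & r)), w1   [<>-rule on 4: fresh world w1, w0Rw1]
11. ~(p | (~q & r)), w1   [~<>-rule on 5 via w0Rw1]
12. ~p, w1   [~|-rule on 11]
13. ~(~q & r), w1   [~|-rule on 11]
14. ~r, w1   [~&-rule on 13 (branches; this branch)]
15. p | (~q & r), w2   [<>-rule on 10: fresh world w2, w1Rw2]
16. ~q & r, w2   [|-rule on 15 (branches; this branch)]
17. ~q, w2   [&-rule on 16]
18. r, w2   [&-rule on 16]
Accessibility: w0Rw0, w0Rw1, w1Rw1, w1Rw2, w2Rw2
Complete open branch: satisfiable in T, hence also in K (this T-model is also a K-model).

K, T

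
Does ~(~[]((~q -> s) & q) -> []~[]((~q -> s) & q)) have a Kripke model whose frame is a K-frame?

Yes, satisfiable

1. ~(~[]((~q -> s) & q) -> []~[]((~q -> s) & q)), u
2. ~[]((~q -> s) & q), u
3. ~[]~[]((~q -> s) & q), u
4. ~((~q -> s) & q), v
5. ~q, v
6. []((~q -> s) & q), w
Accessibility: uRv, uRw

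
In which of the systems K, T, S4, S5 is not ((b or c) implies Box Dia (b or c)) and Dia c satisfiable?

K, T, S4

S5-tableau for the formula:
1. not ((b or c) implies Box Dia (b or c)) and Dia c, u
2. not ((b or c) implies Box Dia (b or c)), u
3. Dia c, u
4. b or c, u
5. not Box Dia (b or c), u
6. c, u
7. c, v
8. not Dia (b or c), w
9. not (b or c), u
10. not b, u
11. not c, u
Accessibility: uRu, uRv, uRw, vRu, vRv, vRw, wRu, wRv, wRw
Branch closes: c and not c both at u.
Every branch closes (one shown): unsatisfiable in S5.
S4-tableau for the formula:
1. not ((b or c) implies Box Dia (b or c)) and Dia c, u
2. not ((b or c) implies Box Dia (b or c)), u
3. Dia c, u
4. b or c, u
5. not Box Dia (b or c), u
6. c, u
7. c, v
8. not Dia (b or c), w
9. not (b or c), w
10. not b, w
11. not c, w
Accessibility: uRu, uRv, uRw, vRv, wRw
Complete open branch: satisfiable in S4, hence also in K, T (this S4-model is also a K-model and a T-model).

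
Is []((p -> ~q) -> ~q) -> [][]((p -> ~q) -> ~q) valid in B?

No, not valid

Tableau for the negation ~([]((p -> ~q) -> ~q) -> [][]((p -> ~q) -> ~q)):
1. ~([]((p -> ~q) -> ~q) -> [][]((p -> ~q) -> ~q)), 0
2. []((p -> ~q) -> ~q), 0
3. ~[][]((p -> ~q) -> ~q), 0
4. (p -> ~q) -> ~q, 0
5. ~q, 0
6. ~[]((p -> ~q) -> ~q), 1
7. (p -> ~q) -> ~q, 1
8. ~q, 1
9. ~((p -> ~q) -> ~q), 2
10. p -> ~q, 2
11. q, 2
12. ~p, 2
Accessibility: 0R0, 0R1, 1R0, 1R1, 1R2, 2R1, 2R2
The negation has an open branch (countermodel exists).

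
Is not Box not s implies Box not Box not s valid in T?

Tableau for the negation not (not Box not s implies Box not Box not s):
1. not (not Box not s implies Box not Box not s), u
2. not Box not s, u   [neg-implies-rule on 1]
3. not Box not Box not s, u   [neg-implies-rule on 1]
4. s, v   [neg-Box-rule on 2: fresh world v, uRv]
5. Box not s, w   [neg-Box-rule on 3: fresh world w, uRw]
6. not s, w   [Box-rule on 5 via wRw]
Accessibility: uRu, uRv, uRw, vRv, wRw
The negation has an open branch (countermodel exists).

Not valid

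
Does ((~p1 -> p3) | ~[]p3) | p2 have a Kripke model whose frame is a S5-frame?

Yes, satisfiable

1. ((~p1 -> p3) | ~[]p3) | p2, 0
2. p2, 0
Accessibility: 0R0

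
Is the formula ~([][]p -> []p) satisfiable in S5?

1. ~([][]p -> []p), 0
2. [][]p, 0
3. ~[]p, 0
4. []p, 0
5. p, 0
6. ~p, 1
7. []p, 1
8. p, 1
Accessibility: 0R0, 0R1, 1R0, 1R1
Branch closes: p and ~p both at 1.
All branches of the tableau close; one closing branch shown above.

Unsatisfiable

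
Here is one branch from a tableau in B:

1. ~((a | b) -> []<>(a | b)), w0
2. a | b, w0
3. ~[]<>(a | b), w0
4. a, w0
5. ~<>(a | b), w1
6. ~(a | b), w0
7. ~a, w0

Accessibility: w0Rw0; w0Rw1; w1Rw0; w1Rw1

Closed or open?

Closed

Both a and ~a appear at w0.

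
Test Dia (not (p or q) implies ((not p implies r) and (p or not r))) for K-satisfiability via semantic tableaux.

Yes, satisfiable

1. Dia (not (p or q) implies ((not p implies r) and (p or not r))), 0
2. not (p or q) implies ((not p implies r) and (p or not r)), 1
3. (not p implies r) and (p or not r), 1
4. not p implies r, 1
5. p or not r, 1
6. r, 1
7. p, 1
Accessibility: 0R1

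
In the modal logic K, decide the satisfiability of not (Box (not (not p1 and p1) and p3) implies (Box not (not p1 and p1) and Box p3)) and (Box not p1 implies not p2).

1. not (Box (not (not p1 and p1) and p3) implies (Box not (not p1 and p1) and Box p3)) and (Box not p1 implies not p2), 0
2. not (Box (not (not p1 and p1) and p3) implies (Box not (not p1 and p1) and Box p3)), 0   [and-rule on 1]
3. Box not p1 implies not p2, 0   [and-rule on 1]
4. Box (not (not p1 and p1) and p3), 0   [neg-implies-rule on 2]
5. not (Box not (not p1 and p1) and Box p3), 0   [neg-implies-rule on 2]
6. not Box not p1, 0   [implies-rule on 3 (branches; this branch)]
7. not Box p3, 0   [neg-and-rule on 5 (branches; this branch)]
8. p1, 1   [neg-Box-rule on 6: fresh world 1, 0R1]
9. not (not p1 and p1) and p3, 1   [Box-rule on 4 via 0R1]
10. not (not p1 and p1), 1   [and-rule on 9]
11. p3, 1   [and-rule on 9]
12. not p3, 2   [neg-Box-rule on 7: fresh world 2, 0R2]
13. not (not p1 and p1) and p3, 2   [Box-rule on 4 via 0R2]
14. not (not p1 and p1), 2   [and-rule on 13]
15. p3, 2   [and-rule on 13]
Accessibility: 0R1, 0R2
Branch closes: p3 and not p3 both at 2.
Every branch closes; the branch above is one of them.

Unsatisfiable (every branch closes)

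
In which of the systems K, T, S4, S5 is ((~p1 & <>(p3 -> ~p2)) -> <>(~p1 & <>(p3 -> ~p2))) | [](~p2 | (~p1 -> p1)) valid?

K-tableau for the negation ~(((~p1 & <>(p3 -> ~p2)) -> <>(~p1 & <>(p3 -> ~p2))) | [](~p2 | (~p1 -> p1))):
1. ~(((~p1 & <>(p3 -> ~p2)) -> <>(~p1 & <>(p3 -> ~p2))) | [](~p2 | (~p1 -> p1))), 0
2. ~((~p1 & <>(p3 -> ~p2)) -> <>(~p1 & <>(p3 -> ~p2))), 0
3. ~[](~p2 | (~p1 -> p1)), 0
4. ~p1 & <>(p3 -> ~p2), 0
5. ~<>(~p1 & <>(p3 -> ~p2)), 0
6. ~p1, 0
7. <>(p3 -> ~p2), 0
8. ~(~p2 | (~p1 -> p1)), 1
9. p2, 1
10. ~(~p1 -> p1), 1
11. ~p1, 1
12. ~(~p1 & <>(p3 -> ~p2)), 1
13. ~<>(p3 -> ~p2), 1
14. p3 -> ~p2, 2
15. ~(~p1 & <>(p3 -> ~p2)), 2
16. ~p2, 2
17. ~<>(p3 -> ~p2), 2
Accessibility: 0R1, 0R2
Complete open branch: countermodel on a K-frame, so not valid in K.
T-tableau for the negation ~(((~p1 & <>(p3 -> ~p2)) -> <>(~p1 & <>(p3 -> ~p2))) | [](~p2 | (~p1 -> p1))):
1. ~(((~p1 & <>(p3 -> ~p2)) -> <>(~p1 & <>(p3 -> ~p2))) | [](~p2 | (~p1 -> p1))), 0
2. ~((~p1 & <>(p3 -> ~p2)) -> <>(~p1 & <>(p3 -> ~p2))), 0
3. ~[](~p2 | (~p1 -> p1)), 0
4. ~p1 & <>(p3 -> ~p2), 0
5. ~<>(~p1 & <>(p3 -> ~p2)), 0
6. ~p1, 0
7. <>(p3 -> ~p2), 0
8. ~(~p1 & <>(p3 -> ~p2)), 0
9. ~<>(p3 -> ~p2), 0
10. ~(p3 -> ~p2), 0
11. p3, 0
12. p2, 0
13. ~(~p2 | (~p1 -> p1)), 1
14. p2, 1
15. ~(~p1 -> p1), 1
16. ~p1, 1
17. ~(~p1 & <>(p3 -> ~p2)), 1
18. ~(p3 -> ~p2), 1
19. p3, 1
20. ~<>(p3 -> ~p2), 1
21. p3 -> ~p2, 2
22. ~(~p1 & <>(p3 -> ~p2)), 2
23. ~(p3 -> ~p2), 2
24. p3, 2
25. p2, 2
26. ~p2, 2
Accessibility: 0R0, 0R1, 0R2, 1R1, 2R2
Branch closes: p2 and ~p2 both at 2.
Every branch closes (one shown): valid in T, hence also in S4, S5 (every theorem of T is a theorem of S4 and S5).

T, S4, S5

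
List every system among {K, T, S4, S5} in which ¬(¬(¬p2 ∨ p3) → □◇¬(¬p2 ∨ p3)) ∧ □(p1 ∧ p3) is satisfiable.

K-tableau for the formula:
1. ¬(¬(¬p2 ∨ p3) → □◇¬(¬p2 ∨ p3)) ∧ □(p1 ∧ p3), 0
2. ¬(¬(¬p2 ∨ p3) → □◇¬(¬p2 ∨ p3)), 0   [∧-rule on 1]
3. □(p1 ∧ p3), 0   [∧-rule on 1]
4. ¬(¬p2 ∨ p3), 0   [¬→-rule on 2]
5. ¬□◇¬(¬p2 ∨ p3), 0   [¬→-rule on 2]
6. p2, 0   [¬∨-rule on 4]
7. ¬p3, 0   [¬∨-rule on 4]
8. ¬◇¬(¬p2 ∨ p3), 1   [¬□-rule on 5: fresh world 1, 0R1]
9. p1 ∧ p3, 1   [□-rule on 3 via 0R1]
10. p1, 1   [∧-rule on 9]
11. p3, 1   [∧-rule on 9]
Accessibility: 0R1
Complete open branch: satisfiable in K.
T-tableau for the formula:
1. ¬(¬(¬p2 ∨ p3) → □◇¬(¬p2 ∨ p3)) ∧ □(p1 ∧ p3), 0
2. ¬(¬(¬p2 ∨ p3) → □◇¬(¬p2 ∨ p3)), 0   [∧-rule on 1]
3. □(p1 ∧ p3), 0   [∧-rule on 1]
4. ¬(¬p2 ∨ p3), 0   [¬→-rule on 2]
5. ¬□◇¬(¬p2 ∨ p3), 0   [¬→-rule on 2]
6. p2, 0   [¬∨-rule on 4]
7. ¬p3, 0   [¬∨-rule on 4]
8. p1 ∧ p3, 0   [□-rule on 3 via 0R0]
9. p1, 0   [∧-rule on 8]
10. p3, 0   [∧-rule on 8]
Accessibility: 0R0
Branch closes: p3 and ¬p3 both at 0.
Every branch closes (one shown): unsatisfiable in T, hence also in S4, S5 (every S4/S5-frame is a T-frame).

K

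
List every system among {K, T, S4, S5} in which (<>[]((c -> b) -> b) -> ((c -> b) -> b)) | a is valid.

S5

S5-tableau for the negation ~((<>[]((c -> b) -> b) -> ((c -> b) -> b)) | a):
1. ~((<>[]((c -> b) -> b) -> ((c -> b) -> b)) | a), 0
2. ~(<>[]((c -> b) -> b) -> ((c -> b) -> b)), 0
3. ~a, 0
4. <>[]((c -> b) -> b), 0
5. ~((c -> b) -> b), 0
6. c -> b, 0
7. ~b, 0
8. ~c, 0
9. []((c -> b) -> b), 1
10. (c -> b) -> b, 0
11. (c -> b) -> b, 1
12. ~(c -> b), 0
13. c, 0
Accessibility: 0R0, 0R1, 1R0, 1R1
Branch closes: c and ~c both at 0.
Every branch closes (one shown): valid in S5.
S4-tableau for the negation ~((<>[]((c -> b) -> b) -> ((c -> b) -> b)) | a):
1. ~((<>[]((c -> b) -> b) -> ((c -> b) -> b)) | a), 0
2. ~(<>[]((c -> b) -> b) -> ((c -> b) -> b)), 0
3. ~a, 0
4. <>[]((c -> b) -> b), 0
5. ~((c -> b) -> b), 0
6. c -> b, 0
7. ~b, 0
8. ~c, 0
9. []((c -> b) -> b), 1
10. (c -> b) -> b, 1
11. b, 1
Accessibility: 0R0, 0R1, 1R1
Complete open branch: countermodel on an S4-frame, so not valid in S4, nor in K, T (the same frame is also a K-frame and a T-frame).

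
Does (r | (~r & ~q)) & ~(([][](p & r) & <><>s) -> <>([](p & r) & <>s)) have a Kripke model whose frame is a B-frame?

1. (r | (~r & ~q)) & ~(([][](p & r) & <><>s) -> <>([](p & r) & <>s)), u
2. r | (~r & ~q), u
3. ~(([][](p & r) & <><>s) -> <>([](p & r) & <>s)), u
4. [][](p & r) & <><>s, u
5. ~<>([](p & r) & <>s), u
6. [][](p & r), u
7. <><>s, u
8. ~([](p & r) & <>s), u
9. [](p & r), u
10. p & r, u
11. p, u
12. r, u
13. ~<>s, u
14. ~s, u
15. <>s, v
16. ~([](p & r) & <>s), v
17. [](p & r), v
18. p & r, v
19. p, v
20. r, v
21. ~s, v
22. ~[](p & r), v
23. s, w
24. p & r, w
25. p, w
26. r, w
27. ~(p & r), x
28. p & r, x
29. p, x
30. r, x
31. ~r, x
Accessibility: uRu, uRv, vRu, vRv, vRw, vRx, wRv, wRw, xRv, xRx
Branch closes: r and ~r both at x.
Every branch closes; the branch above is one of them.

Unsatisfiable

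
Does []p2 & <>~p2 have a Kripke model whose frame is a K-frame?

1. []p2 & <>~p2, u
2. []p2, u
3. <>~p2, u
4. ~p2, v
5. p2, v
Accessibility: uRv
Branch closes: p2 and ~p2 both at v.
All branches of the tableau close; one closing branch shown above.

Unsatisfiable (every branch closes)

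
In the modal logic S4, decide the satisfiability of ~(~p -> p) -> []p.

1. ~(~p -> p) -> []p, w0
2. []p, w0
3. p, w0
Accessibility: w0Rw0

Satisfiable (open branch found)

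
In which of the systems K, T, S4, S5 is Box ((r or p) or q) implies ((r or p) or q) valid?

T-tableau for the negation not (Box ((r or p) or q) implies ((r or p) or q)):
1. not (Box ((r or p) or q) implies ((r or p) or q)), u
2. Box ((r or p) or q), u
3. not ((r or p) or q), u
4. not (r or p), u
5. not q, u
6. not r, u
7. not p, u
8. (r or p) or q, u
9. r or p, u
10. p, u
Accessibility: uRu
Branch closes: p and not p both at u.
Every branch closes (one shown): valid in T, hence also in S4, S5 (every theorem of T is a theorem of S4 and S5).
K-tableau for the negation not (Box ((r or p) or q) implies ((r or p) or q)):
1. not (Box ((r or p) or q) implies ((r or p) or q)), u
2. Box ((r or p) or q), u
3. not ((r or p) or q), u
4. not (r or p), u
5. not q, u
6. not r, u
7. not p, u
Complete open branch: countermodel on a K-frame, so not valid in K.

T, S4, S5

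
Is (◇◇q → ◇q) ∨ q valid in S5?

Tableau for the negation ¬((◇◇q → ◇q) ∨ q):
1. ¬((◇◇q → ◇q) ∨ q), w0
2. ¬(◇◇q → ◇q), w0
3. ¬q, w0
4. ◇◇q, w0
5. ¬◇q, w0
6. ◇q, w1
7. ¬q, w1
8. q, w2
9. ¬q, w2
Accessibility: w0Rw0, w0Rw1, w0Rw2, w1Rw0, w1Rw1, w1Rw2, w2Rw0, w2Rw1, w2Rw2
Branch closes: q and ¬q both at w2.
Every branch of the negation's tableau closes; the branch above is one of them.

Valid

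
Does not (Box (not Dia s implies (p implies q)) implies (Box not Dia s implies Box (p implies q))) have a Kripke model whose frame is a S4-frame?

1. not (Box (not Dia s implies (p implies q)) implies (Box not Dia s implies Box (p implies q))), u
2. Box (not Dia s implies (p implies q)), u
3. not (Box not Dia s implies Box (p implies q)), u
4. Box not Dia s, u
5. not Box (p implies q), u
6. not Dia s implies (p implies q), u
7. not Dia s, u
8. not s, u
9. p implies q, u
10. q, u
11. not (p implies q), v
12. p, v
13. not q, v
14. not Dia s implies (p implies q), v
15. not Dia s, v
16. not s, v
17. Dia s, v
18. s, w
19. not Dia s implies (p implies q), w
20. not Dia s, w
21. not s, w
Accessibility: uRu, uRv, uRw, vRv, vRw, wRw
Branch closes: s and not s both at w.
(One branch shown.) All branches close.

No, unsatisfiable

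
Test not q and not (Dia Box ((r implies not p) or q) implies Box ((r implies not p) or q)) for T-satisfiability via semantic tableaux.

1. not q and not (Dia Box ((r implies not p) or q) implies Box ((r implies not p) or q)), w0
2. not q, w0
3. not (Dia Box ((r implies not p) or q) implies Box ((r implies not p) or q)), w0
4. Dia Box ((r implies not p) or q), w0
5. not Box ((r implies not p) or q), w0
6. Box ((r implies not p) or q), w1
7. (r implies not p) or q, w1
8. q, w1
9. not ((r implies not p) or q), w2
10. not (r implies not p), w2
11. not q, w2
12. r, w2
13. p, w2
Accessibility: w0Rw0, w0Rw1, w0Rw2, w1Rw1, w2Rw2

Satisfiable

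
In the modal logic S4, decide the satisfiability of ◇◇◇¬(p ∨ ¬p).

Unsatisfiable (every branch closes)

1. ◇◇◇¬(p ∨ ¬p), u
2. ◇◇¬(p ∨ ¬p), v   [◇-rule on 1: fresh world v, uRv]
3. ◇¬(p ∨ ¬p), w   [◇-rule on 2: fresh world w, vRw]
4. ¬(p ∨ ¬p), x   [◇-rule on 3: fresh world x, wRx]
5. ¬p, x   [¬∨-rule on 4]
6. p, x   [¬∨-rule on 4]
Accessibility: uRu, uRv, uRw, uRx, vRv, vRw, vRx, wRw, wRx, xRx
Branch closes: p and ¬p both at x.
Every branch closes; the branch above is one of them.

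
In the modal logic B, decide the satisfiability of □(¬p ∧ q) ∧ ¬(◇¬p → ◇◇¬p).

Unsatisfiable

1. □(¬p ∧ q) ∧ ¬(◇¬p → ◇◇¬p), 0
2. □(¬p ∧ q), 0
3. ¬(◇¬p → ◇◇¬p), 0
4. ◇¬p, 0
5. ¬◇◇¬p, 0
6. ¬p ∧ q, 0
7. ¬p, 0
8. q, 0
9. ¬◇¬p, 0
10. p, 0
Accessibility: 0R0
Branch closes: p and ¬p both at 0.
(One branch shown.) All branches close.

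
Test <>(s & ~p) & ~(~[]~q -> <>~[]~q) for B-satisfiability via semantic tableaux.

No, unsatisfiable

1. <>(s & ~p) & ~(~[]~q -> <>~[]~q), w0
2. <>(s & ~p), w0
3. ~(~[]~q -> <>~[]~q), w0
4. ~[]~q, w0
5. ~<>~[]~q, w0
6. []~q, w0
7. ~q, w0
8. s & ~p, w1
9. s, w1
10. ~p, w1
11. []~q, w1
12. ~q, w1
13. q, w2
14. []~q, w2
15. ~q, w2
Accessibility: w0Rw0, w0Rw1, w0Rw2, w1Rw0, w1Rw1, w2Rw0, w2Rw2
Branch closes: q and ~q both at w2.
All branches of the tableau close; one closing branch shown above.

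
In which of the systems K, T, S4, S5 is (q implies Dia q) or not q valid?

T, S4, S5

K-tableau for the negation not ((q implies Dia q) or not q):
1. not ((q implies Dia q) or not q), 0
2. not (q implies Dia q), 0   [neg-or-rule on 1]
3. q, 0   [neg-or-rule on 1]
4. not Dia q, 0   [neg-implies-rule on 2]
Complete open branch: countermodel on a K-frame, so not valid in K.
T-tableau for the negation not ((q implies Dia q) or not q):
1. not ((q implies Dia q) or not q), 0
2. not (q implies Dia q), 0   [neg-or-rule on 1]
3. q, 0   [neg-or-rule on 1]
4. not Dia q, 0   [neg-implies-rule on 2]
5. not q, 0   [neg-Dia-rule on 4 via 0R0]
Accessibility: 0R0
Branch closes: q and not q both at 0.
Every branch closes (one shown): valid in T, hence also in S4, S5 (every theorem of T is a theorem of S4 and S5).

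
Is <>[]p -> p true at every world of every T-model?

Not valid

Tableau for the negation ~(<>[]p -> p):
1. ~(<>[]p -> p), u
2. <>[]p, u
3. ~p, u
4. []p, v
5. p, v
Accessibility: uRu, uRv, vRv
The negation has an open branch (countermodel exists).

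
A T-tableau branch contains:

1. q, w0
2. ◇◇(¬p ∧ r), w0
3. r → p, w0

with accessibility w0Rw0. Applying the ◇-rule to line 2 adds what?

a fresh world w1 with w0Rw1, and ◇(¬p ∧ r) at w1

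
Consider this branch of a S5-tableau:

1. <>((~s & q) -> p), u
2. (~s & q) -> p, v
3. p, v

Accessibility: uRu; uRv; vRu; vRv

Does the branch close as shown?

No world carries both an atom and its negation.

No, open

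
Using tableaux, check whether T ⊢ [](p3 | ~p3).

Tableau for the negation ~[](p3 | ~p3):
1. ~[](p3 | ~p3), 0
2. ~(p3 | ~p3), 1   [~[]-rule on 1: fresh world 1, 0R1]
3. ~p3, 1   [~|-rule on 2]
4. p3, 1   [~|-rule on 2]
Accessibility: 0R0, 0R1, 1R1
Branch closes: p3 and ~p3 both at 1.
Every branch of the negation's tableau closes; the branch above is one of them.

Yes, valid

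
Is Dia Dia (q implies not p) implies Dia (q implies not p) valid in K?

Tableau for the negation not (Dia Dia (q implies not p) implies Dia (q implies not p)):
1. not (Dia Dia (q implies not p) implies Dia (q implies not p)), u
2. Dia Dia (q implies not p), u
3. not Dia (q implies not p), u
4. Dia (q implies not p), v
5. not (q implies not p), v
6. q, v
7. p, v
8. q implies not p, w
9. not p, w
Accessibility: uRv, vRw
The negation has an open branch (countermodel exists).

Not valid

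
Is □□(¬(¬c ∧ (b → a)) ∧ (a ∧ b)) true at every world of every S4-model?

Tableau for the negation ¬□□(¬(¬c ∧ (b → a)) ∧ (a ∧ b)):
1. ¬□□(¬(¬c ∧ (b → a)) ∧ (a ∧ b)), w0
2. ¬□(¬(¬c ∧ (b → a)) ∧ (a ∧ b)), w1   [¬□-rule on 1: fresh world w1, w0Rw1]
3. ¬(¬(¬c ∧ (b → a)) ∧ (a ∧ b)), w2   [¬□-rule on 2: fresh world w2, w1Rw2]
4. ¬(a ∧ b), w2   [¬∧-rule on 3 (branches; this branch)]
5. ¬b, w2   [¬∧-rule on 4 (branches; this branch)]
Accessibility: w0Rw0, w0Rw1, w0Rw2, w1Rw1, w1Rw2, w2Rw2
The negation has an open branch (countermodel exists).

Invalid (countermodel exists)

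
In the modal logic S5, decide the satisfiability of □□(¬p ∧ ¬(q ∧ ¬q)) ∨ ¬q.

Yes, satisfiable

1. □□(¬p ∧ ¬(q ∧ ¬q)) ∨ ¬q, w0
2. ¬q, w0
Accessibility: w0Rw0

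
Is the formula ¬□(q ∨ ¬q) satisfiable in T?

Unsatisfiable

1. ¬□(q ∨ ¬q), w0
2. ¬(q ∨ ¬q), w1
3. ¬q, w1
4. q, w1
Accessibility: w0Rw0, w0Rw1, w1Rw1
Branch closes: q and ¬q both at w1.
Every branch closes; the branch above is one of them.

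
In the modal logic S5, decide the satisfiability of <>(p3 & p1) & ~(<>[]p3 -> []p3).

1. <>(p3 & p1) & ~(<>[]p3 -> []p3), u
2. <>(p3 & p1), u
3. ~(<>[]p3 -> []p3), u
4. <>[]p3, u
5. ~[]p3, u
6. p3 & p1, v
7. p3, v
8. p1, v
9. []p3, w
10. p3, u
11. p3, w
12. ~p3, x
13. p3, x
Accessibility: uRu, uRv, uRw, uRx, vRu, vRv, vRw, vRx, wRu, wRv, wRw, wRx, xRu, xRv, xRw, xRx
Branch closes: p3 and ~p3 both at x.
Every branch closes; the branch above is one of them.

No, unsatisfiable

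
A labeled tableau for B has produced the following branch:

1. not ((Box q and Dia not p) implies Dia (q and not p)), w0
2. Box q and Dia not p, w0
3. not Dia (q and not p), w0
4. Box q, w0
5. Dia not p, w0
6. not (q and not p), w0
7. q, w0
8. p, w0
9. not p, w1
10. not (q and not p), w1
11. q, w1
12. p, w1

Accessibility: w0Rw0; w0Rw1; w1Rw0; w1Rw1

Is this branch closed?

Both p and not p appear at w1.

Closed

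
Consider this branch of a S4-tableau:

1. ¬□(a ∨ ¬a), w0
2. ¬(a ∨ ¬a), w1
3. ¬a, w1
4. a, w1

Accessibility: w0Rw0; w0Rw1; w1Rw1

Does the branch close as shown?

Yes, closed

Both a and ¬a appear at w1.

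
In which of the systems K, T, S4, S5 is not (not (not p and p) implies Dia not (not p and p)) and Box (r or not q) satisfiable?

K-tableau for the formula:
1. not (not (not p and p) implies Dia not (not p and p)) and Box (r or not q), u
2. not (not (not p and p) implies Dia not (not p and p)), u
3. Box (r or not q), u
4. not (not p and p), u
5. not Dia not (not p and p), u
6. not p, u
Complete open branch: satisfiable in K.
T-tableau for the formula:
1. not (not (not p and p) implies Dia not (not p and p)) and Box (r or not q), u
2. not (not (not p and p) implies Dia not (not p and p)), u
3. Box (r or not q), u
4. not (not p and p), u
5. not Dia not (not p and p), u
6. r or not q, u
7. not p and p, u
8. not p, u
9. p, u
Accessibility: uRu
Branch closes: p and not p both at u.
Every branch closes (one shown): unsatisfiable in T, hence also in S4, S5 (every S4/S5-frame is a T-frame).

K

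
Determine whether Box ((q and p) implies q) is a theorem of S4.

Valid

Tableau for the negation not Box ((q and p) implies q):
1. not Box ((q and p) implies q), u
2. not ((q and p) implies q), v   [neg-Box-rule on 1: fresh world v, uRv]
3. q and p, v   [neg-implies-rule on 2]
4. not q, v   [neg-implies-rule on 2]
5. q, v   [and-rule on 3]
6. p, v   [and-rule on 3]
Accessibility: uRu, uRv, vRv
Branch closes: q and not q both at v.
All branches of the negation close; one closing branch shown above.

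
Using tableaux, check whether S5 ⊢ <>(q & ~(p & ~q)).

Tableau for the negation ~<>(q & ~(p & ~q)):
1. ~<>(q & ~(p & ~q)), w0
2. ~(q & ~(p & ~q)), w0
3. p & ~q, w0
4. p, w0
5. ~q, w0
Accessibility: w0Rw0
The negation has an open branch (countermodel exists).

Invalid (countermodel exists)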